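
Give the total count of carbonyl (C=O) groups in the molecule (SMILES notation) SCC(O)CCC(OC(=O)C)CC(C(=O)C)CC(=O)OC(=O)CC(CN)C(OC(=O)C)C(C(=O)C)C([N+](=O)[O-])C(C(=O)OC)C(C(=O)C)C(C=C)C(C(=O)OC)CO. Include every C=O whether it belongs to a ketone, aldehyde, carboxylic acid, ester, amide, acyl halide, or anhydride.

9

CH(OCOCH3): ester, 1 C=O (running total 1).
CH(COCH3): ketone, 1 C=O (running total 2).
CH2CO-O-COCH2: anhydride, 2 C=O (running total 4).
CH(OCOCH3): ester, 1 C=O (running total 5).
CH(COCH3): ketone, 1 C=O (running total 6).
CH(COOCH3): ester, 1 C=O (running total 7).
CH(COCH3): ketone, 1 C=O (running total 8).
CH(COOCH3): ester, 1 C=O (running total 9).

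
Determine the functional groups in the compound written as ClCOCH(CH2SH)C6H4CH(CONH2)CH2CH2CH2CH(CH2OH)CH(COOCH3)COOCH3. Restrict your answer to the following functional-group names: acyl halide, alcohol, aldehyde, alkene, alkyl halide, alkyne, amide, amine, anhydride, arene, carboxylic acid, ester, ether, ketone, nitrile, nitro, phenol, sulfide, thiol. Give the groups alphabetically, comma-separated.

acyl halide, alcohol, amide, arene, ester, thiol

–C(=O)Cl: carbonyl C bonded to C and to a halogen → acyl halide (not alkyl halide).
pendant –CH2SH → thiol.
para-disubstituted benzene ring → arene.
pendant –CONH2: carbonyl C bonded to C and N → amide.
pendant –CH2OH on an sp³ backbone C → alcohol.
pendant –COOCH3: carbonyl C bonded to C and –OCH3 → ester.
–C(=O)OCH3: carbonyl C bonded to C and to –OCH3 → ester (not ketone + ether).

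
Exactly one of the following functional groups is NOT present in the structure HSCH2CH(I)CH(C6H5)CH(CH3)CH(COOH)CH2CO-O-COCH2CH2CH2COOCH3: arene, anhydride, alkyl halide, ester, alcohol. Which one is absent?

ester: present (COOCH3 — –C(=O)OCH3: carbonyl C bonded to C and to –OCH3 → ester (not ketone + ether)).
anhydride: present (CH2CO-O-COCH2 — two acyl groups sharing one oxygen, –C(=O)–O–C(=O)– → anhydride).
alkyl halide: present (CH(I) — halogen on an sp³ carbon → alkyl halide).
arene: present (CH(C6H5) — pendant –C6H5: benzene ring → arene).
alcohol: absent. In CH(COOH), the –OH sits on a carbonyl carbon, making it part of a carboxylic acid, not an alcohol.

alcohol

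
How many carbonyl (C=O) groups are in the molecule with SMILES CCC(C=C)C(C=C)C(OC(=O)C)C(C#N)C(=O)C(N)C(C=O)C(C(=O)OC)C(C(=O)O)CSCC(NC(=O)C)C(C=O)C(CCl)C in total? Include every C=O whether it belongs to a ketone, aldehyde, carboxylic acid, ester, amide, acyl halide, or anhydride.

CH(OCOCH3): ester, 1 C=O (running total 1).
CO: ketone, 1 C=O (running total 2).
CH(CHO): aldehyde, 1 C=O (running total 3).
CH(COOCH3): ester, 1 C=O (running total 4).
CH(COOH): carboxylic acid, 1 C=O (running total 5).
CH(NHCOCH3): amide, 1 C=O (running total 6).
CH(CHO): aldehyde, 1 C=O (running total 7).

7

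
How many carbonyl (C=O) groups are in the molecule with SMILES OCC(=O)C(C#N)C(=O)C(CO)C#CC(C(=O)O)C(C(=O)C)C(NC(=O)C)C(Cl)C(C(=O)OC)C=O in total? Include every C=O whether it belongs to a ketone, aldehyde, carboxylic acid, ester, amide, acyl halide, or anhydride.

7

CO: ketone, 1 C=O (running total 1).
CO: ketone, 1 C=O (running total 2).
CH(COOH): carboxylic acid, 1 C=O (running total 3).
CH(COCH3): ketone, 1 C=O (running total 4).
CH(NHCOCH3): amide, 1 C=O (running total 5).
CH(COOCH3): ester, 1 C=O (running total 6).
CHO: aldehyde, 1 C=O (running total 7).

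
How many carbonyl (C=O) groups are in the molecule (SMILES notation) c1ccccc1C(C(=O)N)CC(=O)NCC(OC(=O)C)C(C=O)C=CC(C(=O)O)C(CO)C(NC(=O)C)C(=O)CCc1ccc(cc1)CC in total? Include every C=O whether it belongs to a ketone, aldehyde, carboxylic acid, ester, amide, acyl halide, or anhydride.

7

CH(CONH2): amide, 1 C=O (running total 1).
CH2CONHCH2: amide, 1 C=O (running total 2).
CH(OCOCH3): ester, 1 C=O (running total 3).
CH(CHO): aldehyde, 1 C=O (running total 4).
CH(COOH): carboxylic acid, 1 C=O (running total 5).
CH(NHCOCH3): amide, 1 C=O (running total 6).
CO: ketone, 1 C=O (running total 7).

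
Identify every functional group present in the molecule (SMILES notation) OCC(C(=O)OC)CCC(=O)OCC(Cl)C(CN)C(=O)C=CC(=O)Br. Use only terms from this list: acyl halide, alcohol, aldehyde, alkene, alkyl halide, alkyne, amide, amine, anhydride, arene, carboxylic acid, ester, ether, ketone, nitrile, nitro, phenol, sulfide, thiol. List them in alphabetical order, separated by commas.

acyl halide, alcohol, alkene, alkyl halide, amine, ester, ketone

Taking each segment in turn:
  HOCH2: HO– on an sp³ carbon → alcohol.
  CH(COOCH3): pendant –COOCH3: carbonyl C bonded to C and –OCH3 → ester.
  CH2COOCH2: –C(=O)–O–C with C on the carbonyl side → ester.
  CH(Cl): halogen on an sp³ carbon → alkyl halide.
  CH(CH2NH2): pendant –CH2NH2: N on sp³ C, no adjacent C=O → amine.
  CO: –C(=O)– with carbon on both sides → ketone.
  CH=CH: C=C double bond → alkene.
  COBr: –C(=O)Br: carbonyl C bonded to C and to a halogen → acyl halide (not alkyl halide).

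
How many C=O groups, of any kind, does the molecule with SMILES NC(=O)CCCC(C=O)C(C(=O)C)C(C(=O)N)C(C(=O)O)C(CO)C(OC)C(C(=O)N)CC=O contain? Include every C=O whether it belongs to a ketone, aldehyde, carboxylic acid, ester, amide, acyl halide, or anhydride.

H2NCO: amide, 1 C=O (running total 1).
CH(CHO): aldehyde, 1 C=O (running total 2).
CH(COCH3): ketone, 1 C=O (running total 3).
CH(CONH2): amide, 1 C=O (running total 4).
CH(COOH): carboxylic acid, 1 C=O (running total 5).
CH(CONH2): amide, 1 C=O (running total 6).
CHO: aldehyde, 1 C=O (running total 7).

7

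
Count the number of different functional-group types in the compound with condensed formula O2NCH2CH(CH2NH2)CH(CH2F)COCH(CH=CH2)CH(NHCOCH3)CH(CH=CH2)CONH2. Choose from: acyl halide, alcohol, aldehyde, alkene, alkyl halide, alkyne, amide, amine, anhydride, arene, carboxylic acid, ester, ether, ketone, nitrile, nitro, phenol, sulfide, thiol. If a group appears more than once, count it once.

Working along the chain:
  O2NCH2: –NO2 on carbon → nitro group.
  CH(CH2NH2): pendant –CH2NH2: N on sp³ C, no adjacent C=O → amine.
  CH(CH2F): pendant –CH2X: halogen on sp³ carbon → alkyl halide.
  CO: –C(=O)– with carbon on both sides → ketone.
  CH(CH=CH2): pendant –CH=CH2: C=C double bond → alkene.
  CH(NHCOCH3): pendant –NHC(=O)CH3: N bonded to a carbonyl → amide (not amine).
  CH(CH=CH2): pendant –CH=CH2: C=C double bond → alkene.
  CONH2: –C(=O)NH2: carbonyl C bonded to C and to N → amide (the N is not a separate amine).
Distinct types present: alkene, alkyl halide, amide, amine, ketone, nitro.

6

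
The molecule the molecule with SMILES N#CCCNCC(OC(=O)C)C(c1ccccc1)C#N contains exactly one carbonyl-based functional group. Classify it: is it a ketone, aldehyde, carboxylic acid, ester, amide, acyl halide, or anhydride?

The carbonyl is in the CH(OCOCH3) segment: pendant –OC(=O)CH3: an acyloxy group → ester.

ester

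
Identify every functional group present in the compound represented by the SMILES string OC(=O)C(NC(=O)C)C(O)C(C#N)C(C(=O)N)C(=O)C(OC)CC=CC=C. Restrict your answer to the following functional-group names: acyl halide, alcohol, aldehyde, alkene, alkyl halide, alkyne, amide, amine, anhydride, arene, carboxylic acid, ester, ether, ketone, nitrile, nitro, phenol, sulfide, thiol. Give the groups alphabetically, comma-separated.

–COOH: carbonyl C bonded to –OH and C → carboxylic acid (the –OH is not a separate alcohol).
pendant –NHC(=O)CH3: N bonded to a carbonyl → amide (not amine).
–OH on an sp³ carbon → alcohol (secondary).
pendant –C≡N: nitrile.
pendant –CONH2: carbonyl C bonded to C and N → amide.
–C(=O)– with carbon on both sides → ketone.
pendant –OCH3: C–O–C with sp³ C, no adjacent C=O → ether.
C=C double bond → alkene.
C=C double bond → alkene.

alcohol, alkene, amide, carboxylic acid, ether, ketone, nitrile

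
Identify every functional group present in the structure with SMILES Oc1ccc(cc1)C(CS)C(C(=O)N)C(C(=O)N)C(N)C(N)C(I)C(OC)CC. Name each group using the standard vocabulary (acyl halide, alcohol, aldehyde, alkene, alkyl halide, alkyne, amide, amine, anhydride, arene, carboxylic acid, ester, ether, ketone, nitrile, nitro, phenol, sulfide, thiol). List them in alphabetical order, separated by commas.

alkyl halide, amide, amine, arene, ether, phenol, thiol

–OH attached directly to an aromatic ring → phenol (not alcohol); the ring itself is an arene.
pendant –CH2SH → thiol.
pendant –CONH2: carbonyl C bonded to C and N → amide.
pendant –CONH2: carbonyl C bonded to C and N → amide.
–NH2 on an sp³ carbon with no adjacent C=O → amine.
–NH2 on an sp³ carbon with no adjacent C=O → amine.
halogen on an sp³ carbon → alkyl halide.
pendant –OCH3: C–O–C with sp³ C, no adjacent C=O → ether.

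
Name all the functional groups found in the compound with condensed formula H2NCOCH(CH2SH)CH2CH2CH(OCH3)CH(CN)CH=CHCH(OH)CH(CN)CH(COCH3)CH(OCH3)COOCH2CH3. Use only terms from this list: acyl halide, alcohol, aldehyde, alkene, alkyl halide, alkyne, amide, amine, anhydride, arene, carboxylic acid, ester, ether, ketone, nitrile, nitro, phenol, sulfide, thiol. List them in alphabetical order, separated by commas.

–C(=O)NH2: carbonyl C bonded to C and to N → amide (the N is not a separate amine).
pendant –CH2SH → thiol.
pendant –OCH3: C–O–C with sp³ C, no adjacent C=O → ether.
pendant –C≡N: nitrile.
C=C double bond → alkene.
–OH on an sp³ carbon → alcohol (secondary).
pendant –C≡N: nitrile.
pendant –COCH3: carbonyl C bonded to two carbons → ketone.
pendant –OCH3: C–O–C with sp³ C, no adjacent C=O → ether.
–C(=O)OCH2CH3: carbonyl C bonded to C and to –OEt → ester.

alcohol, alkene, amide, ester, ether, ketone, nitrile, thiol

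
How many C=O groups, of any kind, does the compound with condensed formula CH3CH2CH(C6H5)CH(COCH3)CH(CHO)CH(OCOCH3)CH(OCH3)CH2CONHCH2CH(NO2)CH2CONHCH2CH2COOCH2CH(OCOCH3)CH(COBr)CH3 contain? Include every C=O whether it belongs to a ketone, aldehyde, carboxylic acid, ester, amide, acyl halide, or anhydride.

CH(COCH3): ketone, 1 C=O (running total 1).
CH(CHO): aldehyde, 1 C=O (running total 2).
CH(OCOCH3): ester, 1 C=O (running total 3).
CH2CONHCH2: amide, 1 C=O (running total 4).
CH2CONHCH2: amide, 1 C=O (running total 5).
CH2COOCH2: ester, 1 C=O (running total 6).
CH(OCOCH3): ester, 1 C=O (running total 7).
CH(COBr): acyl halide, 1 C=O (running total 8).

8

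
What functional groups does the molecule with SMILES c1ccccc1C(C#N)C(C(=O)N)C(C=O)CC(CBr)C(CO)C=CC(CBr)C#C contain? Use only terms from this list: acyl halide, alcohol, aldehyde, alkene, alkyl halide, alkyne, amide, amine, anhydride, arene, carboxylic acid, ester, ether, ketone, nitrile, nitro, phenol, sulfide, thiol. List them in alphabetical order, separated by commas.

alcohol, aldehyde, alkene, alkyl halide, alkyne, amide, arene, nitrile

C6H5– phenyl ring → arene.
pendant –C≡N: nitrile.
pendant –CONH2: carbonyl C bonded to C and N → amide.
pendant –CHO: carbonyl C bonded to C and H → aldehyde.
pendant –CH2X: halogen on sp³ carbon → alkyl halide.
pendant –CH2OH on an sp³ backbone C → alcohol.
C=C double bond → alkene.
pendant –CH2X: halogen on sp³ carbon → alkyl halide.
C≡C triple bond → alkyne.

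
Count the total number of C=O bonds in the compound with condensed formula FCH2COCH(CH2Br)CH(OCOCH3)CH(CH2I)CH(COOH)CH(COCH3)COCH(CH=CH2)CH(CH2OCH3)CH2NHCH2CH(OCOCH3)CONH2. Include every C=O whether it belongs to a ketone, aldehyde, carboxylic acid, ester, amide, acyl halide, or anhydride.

CO: ketone, 1 C=O (running total 1).
CH(OCOCH3): ester, 1 C=O (running total 2).
CH(COOH): carboxylic acid, 1 C=O (running total 3).
CH(COCH3): ketone, 1 C=O (running total 4).
CO: ketone, 1 C=O (running total 5).
CH(OCOCH3): ester, 1 C=O (running total 6).
CONH2: amide, 1 C=O (running total 7).

7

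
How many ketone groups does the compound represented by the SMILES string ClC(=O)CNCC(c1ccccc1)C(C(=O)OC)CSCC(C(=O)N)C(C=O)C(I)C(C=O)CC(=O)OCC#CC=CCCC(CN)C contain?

–C(=O)Cl: carbonyl C bonded to C and to a halogen → acyl halide (not alkyl halide).
C–N–C with sp³ carbons and no adjacent C=O → amine (secondary).
pendant –C6H5: benzene ring → arene.
pendant –COOCH3: carbonyl C bonded to C and –OCH3 → ester.
C–S–C linkage → sulfide (thioether).
pendant –CONH2: carbonyl C bonded to C and N → amide.
pendant –CHO: carbonyl C bonded to C and H → aldehyde.
halogen on an sp³ carbon → alkyl halide.
pendant –CHO: carbonyl C bonded to C and H → aldehyde.
–C(=O)–O–C with C on the carbonyl side → ester.
C≡C triple bond → alkyne.
C=C double bond → alkene.
pendant –CH2NH2: N on sp³ C, no adjacent C=O → amine.
No segment is a ketone: ClCO is acyl halide, not ketone; CH(COOCH3) is ester, not ketone; CH(CONH2) is amide, not ketone. → 0.

0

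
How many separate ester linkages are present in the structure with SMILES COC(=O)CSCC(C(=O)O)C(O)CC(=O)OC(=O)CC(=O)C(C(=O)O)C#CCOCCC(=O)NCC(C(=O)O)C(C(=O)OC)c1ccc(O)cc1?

Reading the structure from left to right:
  CH3OOC: CH3O–C(=O)–: carbonyl C bonded to C and to –OCH3 → ester (not ketone + ether).
  CH2SCH2: C–S–C linkage → sulfide (thioether).
  CH(COOH): pendant –COOH: carbonyl C bonded to C and –OH → carboxylic acid.
  CH(OH): –OH on an sp³ carbon → alcohol (secondary).
  CH2CO-O-COCH2: two acyl groups sharing one oxygen, –C(=O)–O–C(=O)– → anhydride.
  CO: –C(=O)– with carbon on both sides → ketone.
  CH(COOH): pendant –COOH: carbonyl C bonded to C and –OH → carboxylic acid.
  C≡C: C≡C triple bond → alkyne.
  CH2OCH2: C–O–C with sp³ carbons on both sides and no adjacent C=O → ether.
  CH2CONHCH2: –C(=O)–N– linkage → amide (the N is not an amine).
  CH(COOH): pendant –COOH: carbonyl C bonded to C and –OH → carboxylic acid.
  CH(COOCH3): pendant –COOCH3: carbonyl C bonded to C and –OCH3 → ester.
  C6H4OH: –OH attached directly to an aromatic ring → phenol (not alcohol); the ring itself is an arene.
Ester appears at: CH3OOC, CH(COOCH3) → 2.

2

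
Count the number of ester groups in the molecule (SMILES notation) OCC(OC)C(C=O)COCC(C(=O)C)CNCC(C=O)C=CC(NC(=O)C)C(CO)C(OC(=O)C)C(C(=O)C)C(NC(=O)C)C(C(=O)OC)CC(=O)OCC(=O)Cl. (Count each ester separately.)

Taking each segment in turn:
  HOCH2: HO– on an sp³ carbon → alcohol.
  CH(OCH3): pendant –OCH3: C–O–C with sp³ C, no adjacent C=O → ether.
  CH(CHO): pendant –CHO: carbonyl C bonded to C and H → aldehyde.
  CH2OCH2: C–O–C with sp³ carbons on both sides and no adjacent C=O → ether.
  CH(COCH3): pendant –COCH3: carbonyl C bonded to two carbons → ketone.
  CH2NHCH2: C–N–C with sp³ carbons and no adjacent C=O → amine (secondary).
  CH(CHO): pendant –CHO: carbonyl C bonded to C and H → aldehyde.
  CH=CH: C=C double bond → alkene.
  CH(NHCOCH3): pendant –NHC(=O)CH3: N bonded to a carbonyl → amide (not amine).
  CH(CH2OH): pendant –CH2OH on an sp³ backbone C → alcohol.
  CH(OCOCH3): pendant –OC(=O)CH3: an acyloxy group → ester.
  CH(COCH3): pendant –COCH3: carbonyl C bonded to two carbons → ketone.
  CH(NHCOCH3): pendant –NHC(=O)CH3: N bonded to a carbonyl → amide (not amine).
  CH(COOCH3): pendant –COOCH3: carbonyl C bonded to C and –OCH3 → ester.
  CH2COOCH2: –C(=O)–O–C with C on the carbonyl side → ester.
  COCl: –C(=O)Cl: carbonyl C bonded to C and to a halogen → acyl halide (not alkyl halide).
Ester appears at: CH(OCOCH3), CH(COOCH3), CH2COOCH2 → 3.

3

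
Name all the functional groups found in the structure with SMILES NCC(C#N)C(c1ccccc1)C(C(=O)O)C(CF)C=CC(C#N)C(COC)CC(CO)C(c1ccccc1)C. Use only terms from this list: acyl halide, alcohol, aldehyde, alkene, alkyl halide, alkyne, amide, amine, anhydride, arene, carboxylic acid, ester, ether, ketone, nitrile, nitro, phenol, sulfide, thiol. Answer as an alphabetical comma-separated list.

alcohol, alkene, alkyl halide, amine, arene, carboxylic acid, ether, nitrile

–NH2 on an sp³ carbon with no adjacent C=O → amine.
pendant –C≡N: nitrile.
pendant –C6H5: benzene ring → arene.
pendant –COOH: carbonyl C bonded to C and –OH → carboxylic acid.
pendant –CH2X: halogen on sp³ carbon → alkyl halide.
C=C double bond → alkene.
pendant –C≡N: nitrile.
pendant –CH2OCH3: C–O–C linkage → ether.
pendant –CH2OH on an sp³ backbone C → alcohol.
pendant –C6H5: benzene ring → arene.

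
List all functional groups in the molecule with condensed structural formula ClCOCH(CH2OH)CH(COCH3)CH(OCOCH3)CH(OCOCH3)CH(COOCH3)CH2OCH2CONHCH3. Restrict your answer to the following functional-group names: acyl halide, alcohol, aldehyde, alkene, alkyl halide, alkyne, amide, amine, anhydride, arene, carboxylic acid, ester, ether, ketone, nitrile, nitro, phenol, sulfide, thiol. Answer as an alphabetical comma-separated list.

acyl halide, alcohol, amide, ester, ether, ketone

Taking each segment in turn:
  ClCO: –C(=O)Cl: carbonyl C bonded to C and to a halogen → acyl halide (not alkyl halide).
  CH(CH2OH): pendant –CH2OH on an sp³ backbone C → alcohol.
  CH(COCH3): pendant –COCH3: carbonyl C bonded to two carbons → ketone.
  CH(OCOCH3): pendant –OC(=O)CH3: an acyloxy group → ester.
  CH(OCOCH3): pendant –OC(=O)CH3: an acyloxy group → ester.
  CH(COOCH3): pendant –COOCH3: carbonyl C bonded to C and –OCH3 → ester.
  CH2OCH2: C–O–C with sp³ carbons on both sides and no adjacent C=O → ether.
  CONHCH3: –C(=O)NHCH3: carbonyl C bonded to C and to N → amide (the N is not an amine).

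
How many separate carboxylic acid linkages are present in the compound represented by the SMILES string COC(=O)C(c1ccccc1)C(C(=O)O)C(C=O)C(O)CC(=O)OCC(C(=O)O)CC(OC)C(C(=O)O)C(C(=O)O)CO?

4

Reading the structure from left to right:
  CH3OOC: CH3O–C(=O)–: carbonyl C bonded to C and to –OCH3 → ester (not ketone + ether).
  CH(C6H5): pendant –C6H5: benzene ring → arene.
  CH(COOH): pendant –COOH: carbonyl C bonded to C and –OH → carboxylic acid.
  CH(CHO): pendant –CHO: carbonyl C bonded to C and H → aldehyde.
  CH(OH): –OH on an sp³ carbon → alcohol (secondary).
  CH2COOCH2: –C(=O)–O–C with C on the carbonyl side → ester.
  CH(COOH): pendant –COOH: carbonyl C bonded to C and –OH → carboxylic acid.
  CH(OCH3): pendant –OCH3: C–O–C with sp³ C, no adjacent C=O → ether.
  CH(COOH): pendant –COOH: carbonyl C bonded to C and –OH → carboxylic acid.
  CH(COOH): pendant –COOH: carbonyl C bonded to C and –OH → carboxylic acid.
  CH2OH: –OH on an sp³ carbon → alcohol.
Carboxylic acid appears at: CH(COOH), CH(COOH), CH(COOH), CH(COOH) → 4.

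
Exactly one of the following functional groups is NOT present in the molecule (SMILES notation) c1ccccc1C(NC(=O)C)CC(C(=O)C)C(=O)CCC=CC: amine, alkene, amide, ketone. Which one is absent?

amine

alkene: present (CH=CH — C=C double bond → alkene).
ketone: present (CH(COCH3) — pendant –COCH3: carbonyl C bonded to two carbons → ketone).
amide: present (CH(NHCOCH3) — pendant –NHC(=O)CH3: N bonded to a carbonyl → amide (not amine)).
amine: absent. In CH(NHCOCH3), the nitrogen is bonded directly to a carbonyl carbon, making it part of an amide, not a free amine.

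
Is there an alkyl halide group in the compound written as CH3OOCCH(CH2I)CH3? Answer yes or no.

yes

CH3O–C(=O)–: carbonyl C bonded to C and to –OCH3 → ester (not ketone + ether).
pendant –CH2X: halogen on sp³ carbon → alkyl halide.
The CH(CH2I) segment supplies the alkyl halide: pendant –CH2X: halogen on sp³ carbon → alkyl halide.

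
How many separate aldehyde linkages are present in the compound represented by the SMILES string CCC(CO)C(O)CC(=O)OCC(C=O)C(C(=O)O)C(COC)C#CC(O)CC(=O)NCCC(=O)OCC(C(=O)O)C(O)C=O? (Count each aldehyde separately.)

Working along the chain:
  CH(CH2OH): pendant –CH2OH on an sp³ backbone C → alcohol.
  CH(OH): –OH on an sp³ carbon → alcohol (secondary).
  CH2COOCH2: –C(=O)–O–C with C on the carbonyl side → ester.
  CH(CHO): pendant –CHO: carbonyl C bonded to C and H → aldehyde.
  CH(COOH): pendant –COOH: carbonyl C bonded to C and –OH → carboxylic acid.
  CH(CH2OCH3): pendant –CH2OCH3: C–O–C linkage → ether.
  C≡C: C≡C triple bond → alkyne.
  CH(OH): –OH on an sp³ carbon → alcohol (secondary).
  CH2CONHCH2: –C(=O)–N– linkage → amide (the N is not an amine).
  CH2COOCH2: –C(=O)–O–C with C on the carbonyl side → ester.
  CH(COOH): pendant –COOH: carbonyl C bonded to C and –OH → carboxylic acid.
  CH(OH): –OH on an sp³ carbon → alcohol (secondary).
  CHO: terminal –CHO: carbonyl C bonded to H and C → aldehyde.
Aldehyde appears at: CH(CHO), CHO → 2.

2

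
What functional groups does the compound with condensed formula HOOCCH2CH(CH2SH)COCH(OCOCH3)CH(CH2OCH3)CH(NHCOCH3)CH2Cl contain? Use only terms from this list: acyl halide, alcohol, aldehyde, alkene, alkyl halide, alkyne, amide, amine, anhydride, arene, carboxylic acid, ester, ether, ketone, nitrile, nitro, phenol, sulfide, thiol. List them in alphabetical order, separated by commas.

alkyl halide, amide, carboxylic acid, ester, ether, ketone, thiol

Working along the chain:
  HOOC: –COOH: carbonyl C bonded to –OH and C → carboxylic acid (the –OH is not a separate alcohol).
  CH(CH2SH): pendant –CH2SH → thiol.
  CO: –C(=O)– with carbon on both sides → ketone.
  CH(OCOCH3): pendant –OC(=O)CH3: an acyloxy group → ester.
  CH(CH2OCH3): pendant –CH2OCH3: C–O–C linkage → ether.
  CH(NHCOCH3): pendant –NHC(=O)CH3: N bonded to a carbonyl → amide (not amine).
  CH2Cl: halogen on an sp³ carbon → alkyl halide.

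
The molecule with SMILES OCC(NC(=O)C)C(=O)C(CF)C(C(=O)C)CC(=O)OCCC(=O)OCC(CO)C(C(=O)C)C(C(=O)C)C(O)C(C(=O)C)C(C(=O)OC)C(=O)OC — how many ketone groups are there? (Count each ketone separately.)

HO– on an sp³ carbon → alcohol.
pendant –NHC(=O)CH3: N bonded to a carbonyl → amide (not amine).
–C(=O)– with carbon on both sides → ketone.
pendant –CH2X: halogen on sp³ carbon → alkyl halide.
pendant –COCH3: carbonyl C bonded to two carbons → ketone.
–C(=O)–O–C with C on the carbonyl side → ester.
–C(=O)–O–C with C on the carbonyl side → ester.
pendant –CH2OH on an sp³ backbone C → alcohol.
pendant –COCH3: carbonyl C bonded to two carbons → ketone.
pendant –COCH3: carbonyl C bonded to two carbons → ketone.
–OH on an sp³ carbon → alcohol (secondary).
pendant –COCH3: carbonyl C bonded to two carbons → ketone.
pendant –COOCH3: carbonyl C bonded to C and –OCH3 → ester.
–C(=O)OCH3: carbonyl C bonded to C and to –OCH3 → ester (not ketone + ether).
Ketone appears at: CO, CH(COCH3), CH(COCH3), CH(COCH3), CH(COCH3) → 5.

5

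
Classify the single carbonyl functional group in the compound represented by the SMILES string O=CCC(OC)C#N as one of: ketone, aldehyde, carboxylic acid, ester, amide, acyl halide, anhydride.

The carbonyl is in the OHC segment: terminal –CHO: carbonyl C bonded to H and C → aldehyde.

aldehyde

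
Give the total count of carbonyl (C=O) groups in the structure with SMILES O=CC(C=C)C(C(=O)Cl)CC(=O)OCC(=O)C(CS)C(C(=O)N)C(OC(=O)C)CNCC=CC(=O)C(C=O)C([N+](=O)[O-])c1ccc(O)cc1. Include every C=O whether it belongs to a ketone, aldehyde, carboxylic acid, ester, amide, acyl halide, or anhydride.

8

OHC: aldehyde, 1 C=O (running total 1).
CH(COCl): acyl halide, 1 C=O (running total 2).
CH2COOCH2: ester, 1 C=O (running total 3).
CO: ketone, 1 C=O (running total 4).
CH(CONH2): amide, 1 C=O (running total 5).
CH(OCOCH3): ester, 1 C=O (running total 6).
CO: ketone, 1 C=O (running total 7).
CH(CHO): aldehyde, 1 C=O (running total 8).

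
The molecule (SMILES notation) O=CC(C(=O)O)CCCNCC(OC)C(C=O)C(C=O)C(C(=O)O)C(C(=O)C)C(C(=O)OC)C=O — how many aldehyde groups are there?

terminal –CHO: carbonyl C bonded to H and C → aldehyde.
pendant –COOH: carbonyl C bonded to C and –OH → carboxylic acid.
C–N–C with sp³ carbons and no adjacent C=O → amine (secondary).
pendant –OCH3: C–O–C with sp³ C, no adjacent C=O → ether.
pendant –CHO: carbonyl C bonded to C and H → aldehyde.
pendant –CHO: carbonyl C bonded to C and H → aldehyde.
pendant –COOH: carbonyl C bonded to C and –OH → carboxylic acid.
pendant –COCH3: carbonyl C bonded to two carbons → ketone.
pendant –COOCH3: carbonyl C bonded to C and –OCH3 → ester.
terminal –CHO: carbonyl C bonded to H and C → aldehyde.
Aldehyde appears at: OHC, CH(CHO), CH(CHO), CHO → 4.

4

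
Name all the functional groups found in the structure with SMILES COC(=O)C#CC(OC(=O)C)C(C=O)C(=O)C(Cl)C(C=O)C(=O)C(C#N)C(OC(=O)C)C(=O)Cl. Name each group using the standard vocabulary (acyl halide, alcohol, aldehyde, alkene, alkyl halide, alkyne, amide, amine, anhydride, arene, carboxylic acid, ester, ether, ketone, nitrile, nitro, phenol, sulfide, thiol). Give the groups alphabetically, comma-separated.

acyl halide, aldehyde, alkyl halide, alkyne, ester, ketone, nitrile

CH3O–C(=O)–: carbonyl C bonded to C and to –OCH3 → ester (not ketone + ether).
C≡C triple bond → alkyne.
pendant –OC(=O)CH3: an acyloxy group → ester.
pendant –CHO: carbonyl C bonded to C and H → aldehyde.
–C(=O)– with carbon on both sides → ketone.
halogen on an sp³ carbon → alkyl halide.
pendant –CHO: carbonyl C bonded to C and H → aldehyde.
–C(=O)– with carbon on both sides → ketone.
pendant –C≡N: nitrile.
pendant –OC(=O)CH3: an acyloxy group → ester.
–C(=O)Cl: carbonyl C bonded to C and to a halogen → acyl halide (not alkyl halide).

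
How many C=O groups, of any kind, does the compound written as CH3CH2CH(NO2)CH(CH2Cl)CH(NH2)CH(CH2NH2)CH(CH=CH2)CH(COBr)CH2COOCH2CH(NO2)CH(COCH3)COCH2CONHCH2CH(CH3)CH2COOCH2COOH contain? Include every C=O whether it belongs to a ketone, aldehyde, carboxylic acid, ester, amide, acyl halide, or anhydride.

CH(COBr): acyl halide, 1 C=O (running total 1).
CH2COOCH2: ester, 1 C=O (running total 2).
CH(COCH3): ketone, 1 C=O (running total 3).
CO: ketone, 1 C=O (running total 4).
CH2CONHCH2: amide, 1 C=O (running total 5).
CH2COOCH2: ester, 1 C=O (running total 6).
COOH: carboxylic acid, 1 C=O (running total 7).

7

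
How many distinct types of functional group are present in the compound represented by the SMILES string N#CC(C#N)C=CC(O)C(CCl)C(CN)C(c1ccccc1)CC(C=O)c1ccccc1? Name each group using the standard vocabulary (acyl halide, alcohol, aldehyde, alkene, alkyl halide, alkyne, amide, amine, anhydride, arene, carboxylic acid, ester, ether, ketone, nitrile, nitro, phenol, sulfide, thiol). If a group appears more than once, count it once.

N≡C–: carbon triple-bonded to nitrogen → nitrile.
pendant –C≡N: nitrile.
C=C double bond → alkene.
–OH on an sp³ carbon → alcohol (secondary).
pendant –CH2X: halogen on sp³ carbon → alkyl halide.
pendant –CH2NH2: N on sp³ C, no adjacent C=O → amine.
pendant –C6H5: benzene ring → arene.
pendant –CHO: carbonyl C bonded to C and H → aldehyde.
–C6H5 phenyl ring → arene.
Distinct types present: alcohol, aldehyde, alkene, alkyl halide, amine, arene, nitrile.

7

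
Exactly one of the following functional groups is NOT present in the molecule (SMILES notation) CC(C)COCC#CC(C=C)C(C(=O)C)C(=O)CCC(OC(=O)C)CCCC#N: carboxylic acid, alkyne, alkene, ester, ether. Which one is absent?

carboxylic acid

ether: present (CH2OCH2 — C–O–C with sp³ carbons on both sides and no adjacent C=O → ether).
alkene: present (CH(CH=CH2) — pendant –CH=CH2: C=C double bond → alkene).
alkyne: present (C≡C — C≡C triple bond → alkyne).
ester: present (CH(OCOCH3) — pendant –OC(=O)CH3: an acyloxy group → ester).
carboxylic acid: absent. In CH(OCOCH3), the acyl oxygen is bonded to carbon (–O–C), not to H, so this is an ester.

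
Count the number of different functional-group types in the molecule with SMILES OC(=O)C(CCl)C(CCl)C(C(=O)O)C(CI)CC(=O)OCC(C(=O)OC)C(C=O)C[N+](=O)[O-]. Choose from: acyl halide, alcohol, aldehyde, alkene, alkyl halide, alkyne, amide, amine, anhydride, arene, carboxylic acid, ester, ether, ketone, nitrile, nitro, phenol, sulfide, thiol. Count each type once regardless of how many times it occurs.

–COOH: carbonyl C bonded to –OH and C → carboxylic acid (the –OH is not a separate alcohol).
pendant –CH2X: halogen on sp³ carbon → alkyl halide.
pendant –CH2X: halogen on sp³ carbon → alkyl halide.
pendant –COOH: carbonyl C bonded to C and –OH → carboxylic acid.
pendant –CH2X: halogen on sp³ carbon → alkyl halide.
–C(=O)–O–C with C on the carbonyl side → ester.
pendant –COOCH3: carbonyl C bonded to C and –OCH3 → ester.
pendant –CHO: carbonyl C bonded to C and H → aldehyde.
–NO2 on carbon → nitro group.
Distinct types present: aldehyde, alkyl halide, carboxylic acid, ester, nitro.

5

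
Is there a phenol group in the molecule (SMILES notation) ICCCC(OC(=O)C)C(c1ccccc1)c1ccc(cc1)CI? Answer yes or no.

no

halogen on an sp³ carbon → alkyl halide.
pendant –OC(=O)CH3: an acyloxy group → ester.
pendant –C6H5: benzene ring → arene.
para-disubstituted benzene ring → arene.
halogen on an sp³ carbon → alkyl halide.
The groups actually present are: alkyl halide, arene, ester.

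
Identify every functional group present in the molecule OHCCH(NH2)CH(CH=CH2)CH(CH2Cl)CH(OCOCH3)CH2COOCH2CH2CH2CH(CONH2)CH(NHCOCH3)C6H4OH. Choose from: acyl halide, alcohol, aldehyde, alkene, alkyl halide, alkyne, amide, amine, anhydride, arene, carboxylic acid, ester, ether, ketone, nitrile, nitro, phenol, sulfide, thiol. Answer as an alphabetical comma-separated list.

aldehyde, alkene, alkyl halide, amide, amine, arene, ester, phenol

Working along the chain:
  OHC: terminal –CHO: carbonyl C bonded to H and C → aldehyde.
  CH(NH2): –NH2 on an sp³ carbon with no adjacent C=O → amine.
  CH(CH=CH2): pendant –CH=CH2: C=C double bond → alkene.
  CH(CH2Cl): pendant –CH2X: halogen on sp³ carbon → alkyl halide.
  CH(OCOCH3): pendant –OC(=O)CH3: an acyloxy group → ester.
  CH2COOCH2: –C(=O)–O–C with C on the carbonyl side → ester.
  CH(CONH2): pendant –CONH2: carbonyl C bonded to C and N → amide.
  CH(NHCOCH3): pendant –NHC(=O)CH3: N bonded to a carbonyl → amide (not amine).
  C6H4OH: –OH attached directly to an aromatic ring → phenol (not alcohol); the ring itself is an arene.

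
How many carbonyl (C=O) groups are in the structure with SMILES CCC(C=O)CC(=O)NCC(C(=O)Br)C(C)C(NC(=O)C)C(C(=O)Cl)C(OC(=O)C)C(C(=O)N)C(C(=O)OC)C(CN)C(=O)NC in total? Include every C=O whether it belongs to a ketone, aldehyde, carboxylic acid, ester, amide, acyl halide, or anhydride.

9

CH(CHO): aldehyde, 1 C=O (running total 1).
CH2CONHCH2: amide, 1 C=O (running total 2).
CH(COBr): acyl halide, 1 C=O (running total 3).
CH(NHCOCH3): amide, 1 C=O (running total 4).
CH(COCl): acyl halide, 1 C=O (running total 5).
CH(OCOCH3): ester, 1 C=O (running total 6).
CH(CONH2): amide, 1 C=O (running total 7).
CH(COOCH3): ester, 1 C=O (running total 8).
CONHCH3: amide, 1 C=O (running total 9).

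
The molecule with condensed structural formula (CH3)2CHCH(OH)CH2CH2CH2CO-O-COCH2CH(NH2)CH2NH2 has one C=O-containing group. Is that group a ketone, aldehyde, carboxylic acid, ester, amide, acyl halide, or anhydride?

The carbonyl is in the CH2CO-O-COCH2 segment: two acyl groups sharing one oxygen, –C(=O)–O–C(=O)– → anhydride.

anhydride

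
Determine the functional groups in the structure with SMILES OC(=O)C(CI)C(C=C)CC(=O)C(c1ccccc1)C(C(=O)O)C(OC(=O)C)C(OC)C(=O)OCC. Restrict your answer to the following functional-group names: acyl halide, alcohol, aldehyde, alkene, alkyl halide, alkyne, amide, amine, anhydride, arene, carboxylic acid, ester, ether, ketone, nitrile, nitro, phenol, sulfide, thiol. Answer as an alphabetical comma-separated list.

alkene, alkyl halide, arene, carboxylic acid, ester, ether, ketone

Reading the structure from left to right:
  HOOC: –COOH: carbonyl C bonded to –OH and C → carboxylic acid (the –OH is not a separate alcohol).
  CH(CH2I): pendant –CH2X: halogen on sp³ carbon → alkyl halide.
  CH(CH=CH2): pendant –CH=CH2: C=C double bond → alkene.
  CO: –C(=O)– with carbon on both sides → ketone.
  CH(C6H5): pendant –C6H5: benzene ring → arene.
  CH(COOH): pendant –COOH: carbonyl C bonded to C and –OH → carboxylic acid.
  CH(OCOCH3): pendant –OC(=O)CH3: an acyloxy group → ester.
  CH(OCH3): pendant –OCH3: C–O–C with sp³ C, no adjacent C=O → ether.
  COOCH2CH3: –C(=O)OCH2CH3: carbonyl C bonded to C and to –OEt → ester.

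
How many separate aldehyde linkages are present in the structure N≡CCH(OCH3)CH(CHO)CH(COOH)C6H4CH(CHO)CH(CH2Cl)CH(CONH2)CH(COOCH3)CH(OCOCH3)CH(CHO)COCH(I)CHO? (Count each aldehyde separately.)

4

N≡C–: carbon triple-bonded to nitrogen → nitrile.
pendant –OCH3: C–O–C with sp³ C, no adjacent C=O → ether.
pendant –CHO: carbonyl C bonded to C and H → aldehyde.
pendant –COOH: carbonyl C bonded to C and –OH → carboxylic acid.
para-disubstituted benzene ring → arene.
pendant –CHO: carbonyl C bonded to C and H → aldehyde.
pendant –CH2X: halogen on sp³ carbon → alkyl halide.
pendant –CONH2: carbonyl C bonded to C and N → amide.
pendant –COOCH3: carbonyl C bonded to C and –OCH3 → ester.
pendant –OC(=O)CH3: an acyloxy group → ester.
pendant –CHO: carbonyl C bonded to C and H → aldehyde.
–C(=O)– with carbon on both sides → ketone.
halogen on an sp³ carbon → alkyl halide.
terminal –CHO: carbonyl C bonded to H and C → aldehyde.
Aldehyde appears at: CH(CHO), CH(CHO), CH(CHO), CHO → 4.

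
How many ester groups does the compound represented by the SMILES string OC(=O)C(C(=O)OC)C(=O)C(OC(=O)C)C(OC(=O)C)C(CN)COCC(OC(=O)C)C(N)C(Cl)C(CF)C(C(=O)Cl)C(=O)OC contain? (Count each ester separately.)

Reading the structure from left to right:
  HOOC: –COOH: carbonyl C bonded to –OH and C → carboxylic acid (the –OH is not a separate alcohol).
  CH(COOCH3): pendant –COOCH3: carbonyl C bonded to C and –OCH3 → ester.
  CO: –C(=O)– with carbon on both sides → ketone.
  CH(OCOCH3): pendant –OC(=O)CH3: an acyloxy group → ester.
  CH(OCOCH3): pendant –OC(=O)CH3: an acyloxy group → ester.
  CH(CH2NH2): pendant –CH2NH2: N on sp³ C, no adjacent C=O → amine.
  CH2OCH2: C–O–C with sp³ carbons on both sides and no adjacent C=O → ether.
  CH(OCOCH3): pendant –OC(=O)CH3: an acyloxy group → ester.
  CH(NH2): –NH2 on an sp³ carbon with no adjacent C=O → amine.
  CH(Cl): halogen on an sp³ carbon → alkyl halide.
  CH(CH2F): pendant –CH2X: halogen on sp³ carbon → alkyl halide.
  CH(COCl): pendant –C(=O)X: carbonyl C bonded to C and halogen → acyl halide.
  COOCH3: –C(=O)OCH3: carbonyl C bonded to C and to –OCH3 → ester (not ketone + ether).
Ester appears at: CH(COOCH3), CH(OCOCH3), CH(OCOCH3), CH(OCOCH3), COOCH3 → 5.

5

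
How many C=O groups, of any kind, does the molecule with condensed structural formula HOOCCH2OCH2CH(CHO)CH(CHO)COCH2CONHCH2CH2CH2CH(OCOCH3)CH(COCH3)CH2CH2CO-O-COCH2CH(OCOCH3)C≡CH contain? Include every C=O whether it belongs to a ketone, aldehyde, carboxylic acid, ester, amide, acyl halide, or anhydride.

HOOC: carboxylic acid, 1 C=O (running total 1).
CH(CHO): aldehyde, 1 C=O (running total 2).
CH(CHO): aldehyde, 1 C=O (running total 3).
CO: ketone, 1 C=O (running total 4).
CH2CONHCH2: amide, 1 C=O (running total 5).
CH(OCOCH3): ester, 1 C=O (running total 6).
CH(COCH3): ketone, 1 C=O (running total 7).
CH2CO-O-COCH2: anhydride, 2 C=O (running total 9).
CH(OCOCH3): ester, 1 C=O (running total 10).

10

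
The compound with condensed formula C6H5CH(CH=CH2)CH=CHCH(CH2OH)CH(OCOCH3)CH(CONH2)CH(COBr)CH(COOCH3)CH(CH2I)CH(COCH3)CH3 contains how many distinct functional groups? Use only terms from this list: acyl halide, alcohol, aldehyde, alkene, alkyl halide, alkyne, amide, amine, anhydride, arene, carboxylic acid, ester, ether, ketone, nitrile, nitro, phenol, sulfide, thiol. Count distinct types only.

C6H5– phenyl ring → arene.
pendant –CH=CH2: C=C double bond → alkene.
C=C double bond → alkene.
pendant –CH2OH on an sp³ backbone C → alcohol.
pendant –OC(=O)CH3: an acyloxy group → ester.
pendant –CONH2: carbonyl C bonded to C and N → amide.
pendant –C(=O)X: carbonyl C bonded to C and halogen → acyl halide.
pendant –COOCH3: carbonyl C bonded to C and –OCH3 → ester.
pendant –CH2X: halogen on sp³ carbon → alkyl halide.
pendant –COCH3: carbonyl C bonded to two carbons → ketone.
Distinct types present: acyl halide, alcohol, alkene, alkyl halide, amide, arene, ester, ketone.

8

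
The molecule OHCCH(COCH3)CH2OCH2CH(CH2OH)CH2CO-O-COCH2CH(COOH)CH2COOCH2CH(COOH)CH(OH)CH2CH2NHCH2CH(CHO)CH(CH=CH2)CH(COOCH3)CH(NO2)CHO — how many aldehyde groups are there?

Working along the chain:
  OHC: terminal –CHO: carbonyl C bonded to H and C → aldehyde.
  CH(COCH3): pendant –COCH3: carbonyl C bonded to two carbons → ketone.
  CH2OCH2: C–O–C with sp³ carbons on both sides and no adjacent C=O → ether.
  CH(CH2OH): pendant –CH2OH on an sp³ backbone C → alcohol.
  CH2CO-O-COCH2: two acyl groups sharing one oxygen, –C(=O)–O–C(=O)– → anhydride.
  CH(COOH): pendant –COOH: carbonyl C bonded to C and –OH → carboxylic acid.
  CH2COOCH2: –C(=O)–O–C with C on the carbonyl side → ester.
  CH(COOH): pendant –COOH: carbonyl C bonded to C and –OH → carboxylic acid.
  CH(OH): –OH on an sp³ carbon → alcohol (secondary).
  CH2NHCH2: C–N–C with sp³ carbons and no adjacent C=O → amine (secondary).
  CH(CHO): pendant –CHO: carbonyl C bonded to C and H → aldehyde.
  CH(CH=CH2): pendant –CH=CH2: C=C double bond → alkene.
  CH(COOCH3): pendant –COOCH3: carbonyl C bonded to C and –OCH3 → ester.
  CH(NO2): –NO2 on an sp³ carbon → nitro (the N=O is not a carbonyl).
  CHO: terminal –CHO: carbonyl C bonded to H and C → aldehyde.
Aldehyde appears at: OHC, CH(CHO), CHO → 3.

3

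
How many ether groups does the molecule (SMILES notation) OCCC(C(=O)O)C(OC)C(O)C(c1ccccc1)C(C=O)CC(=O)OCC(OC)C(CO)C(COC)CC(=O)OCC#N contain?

Reading the structure from left to right:
  HOCH2: HO– on an sp³ carbon → alcohol.
  CH(COOH): pendant –COOH: carbonyl C bonded to C and –OH → carboxylic acid.
  CH(OCH3): pendant –OCH3: C–O–C with sp³ C, no adjacent C=O → ether.
  CH(OH): –OH on an sp³ carbon → alcohol (secondary).
  CH(C6H5): pendant –C6H5: benzene ring → arene.
  CH(CHO): pendant –CHO: carbonyl C bonded to C and H → aldehyde.
  CH2COOCH2: –C(=O)–O–C with C on the carbonyl side → ester.
  CH(OCH3): pendant –OCH3: C–O–C with sp³ C, no adjacent C=O → ether.
  CH(CH2OH): pendant –CH2OH on an sp³ backbone C → alcohol.
  CH(CH2OCH3): pendant –CH2OCH3: C–O–C linkage → ether.
  CH2COOCH2: –C(=O)–O–C with C on the carbonyl side → ester.
  CN: –C≡N: carbon triple-bonded to nitrogen → nitrile.
Ether appears at: CH(OCH3), CH(OCH3), CH(CH2OCH3) → 3.

3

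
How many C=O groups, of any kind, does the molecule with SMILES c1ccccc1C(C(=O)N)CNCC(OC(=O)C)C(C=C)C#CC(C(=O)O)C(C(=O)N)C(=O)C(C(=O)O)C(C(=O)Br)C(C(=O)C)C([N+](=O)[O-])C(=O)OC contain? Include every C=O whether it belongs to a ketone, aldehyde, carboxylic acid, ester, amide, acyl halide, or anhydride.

CH(CONH2): amide, 1 C=O (running total 1).
CH(OCOCH3): ester, 1 C=O (running total 2).
CH(COOH): carboxylic acid, 1 C=O (running total 3).
CH(CONH2): amide, 1 C=O (running total 4).
CO: ketone, 1 C=O (running total 5).
CH(COOH): carboxylic acid, 1 C=O (running total 6).
CH(COBr): acyl halide, 1 C=O (running total 7).
CH(COCH3): ketone, 1 C=O (running total 8).
COOCH3: ester, 1 C=O (running total 9).

9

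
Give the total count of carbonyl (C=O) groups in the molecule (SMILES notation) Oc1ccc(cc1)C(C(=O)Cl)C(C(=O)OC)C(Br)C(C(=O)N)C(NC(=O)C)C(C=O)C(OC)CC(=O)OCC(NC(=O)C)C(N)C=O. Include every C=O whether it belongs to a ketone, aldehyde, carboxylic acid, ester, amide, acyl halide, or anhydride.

CH(COCl): acyl halide, 1 C=O (running total 1).
CH(COOCH3): ester, 1 C=O (running total 2).
CH(CONH2): amide, 1 C=O (running total 3).
CH(NHCOCH3): amide, 1 C=O (running total 4).
CH(CHO): aldehyde, 1 C=O (running total 5).
CH2COOCH2: ester, 1 C=O (running total 6).
CH(NHCOCH3): amide, 1 C=O (running total 7).
CHO: aldehyde, 1 C=O (running total 8).

8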